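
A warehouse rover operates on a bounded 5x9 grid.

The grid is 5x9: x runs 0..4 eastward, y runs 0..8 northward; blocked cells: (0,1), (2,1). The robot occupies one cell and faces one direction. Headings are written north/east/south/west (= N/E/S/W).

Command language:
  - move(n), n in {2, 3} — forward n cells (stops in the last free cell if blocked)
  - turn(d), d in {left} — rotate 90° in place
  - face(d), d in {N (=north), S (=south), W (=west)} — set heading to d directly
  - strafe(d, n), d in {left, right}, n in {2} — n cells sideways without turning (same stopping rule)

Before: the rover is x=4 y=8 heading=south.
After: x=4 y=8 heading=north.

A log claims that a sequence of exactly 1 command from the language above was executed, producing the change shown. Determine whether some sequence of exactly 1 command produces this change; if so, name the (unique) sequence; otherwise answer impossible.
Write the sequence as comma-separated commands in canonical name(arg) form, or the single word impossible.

face(N)

key: parked at (4,8) the whole time — nothing moves the robot
begin: x=4 y=8 heading=south
[1] after face(N): x=4 y=8 heading=north
no rival 1-sequence matches.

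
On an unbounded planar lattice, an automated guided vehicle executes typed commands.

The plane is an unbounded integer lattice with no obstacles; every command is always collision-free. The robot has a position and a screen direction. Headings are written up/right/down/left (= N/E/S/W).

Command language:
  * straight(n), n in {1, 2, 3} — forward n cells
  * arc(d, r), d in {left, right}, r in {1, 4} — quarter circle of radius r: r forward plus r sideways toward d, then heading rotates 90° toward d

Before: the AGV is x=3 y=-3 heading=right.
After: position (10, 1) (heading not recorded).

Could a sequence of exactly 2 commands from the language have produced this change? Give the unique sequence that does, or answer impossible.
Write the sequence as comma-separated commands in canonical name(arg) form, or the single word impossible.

straight(3), arc(left, 4)

key: running arc(left, 4) before straight(3) would end elsewhere — order is forced
begin: x=3 y=-3 heading=right
step 1 (straight(3)): x=6 y=-3 heading=right
step 2 (arc(left, 4)): x=10 y=1 heading=up
all 49 alternatives checked — unique.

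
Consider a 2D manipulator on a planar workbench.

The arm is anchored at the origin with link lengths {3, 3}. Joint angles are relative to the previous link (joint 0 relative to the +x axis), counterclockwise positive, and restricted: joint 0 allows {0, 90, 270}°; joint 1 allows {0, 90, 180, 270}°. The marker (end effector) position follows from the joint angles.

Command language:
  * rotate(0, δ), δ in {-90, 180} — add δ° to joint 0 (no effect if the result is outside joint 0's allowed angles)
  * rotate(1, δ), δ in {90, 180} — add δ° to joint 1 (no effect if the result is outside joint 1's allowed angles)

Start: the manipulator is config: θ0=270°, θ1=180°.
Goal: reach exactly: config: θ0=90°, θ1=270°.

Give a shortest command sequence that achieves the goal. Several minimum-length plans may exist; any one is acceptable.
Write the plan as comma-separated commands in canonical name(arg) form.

begin: config: θ0=270°, θ1=180°
step 1 (rotate(1, 90)): config: θ0=270°, θ1=270°
step 2 (rotate(0, 180)): config: θ0=90°, θ1=270°
no 1-step plan works, so 2 is optimal.

rotate(1, 90), rotate(0, 180)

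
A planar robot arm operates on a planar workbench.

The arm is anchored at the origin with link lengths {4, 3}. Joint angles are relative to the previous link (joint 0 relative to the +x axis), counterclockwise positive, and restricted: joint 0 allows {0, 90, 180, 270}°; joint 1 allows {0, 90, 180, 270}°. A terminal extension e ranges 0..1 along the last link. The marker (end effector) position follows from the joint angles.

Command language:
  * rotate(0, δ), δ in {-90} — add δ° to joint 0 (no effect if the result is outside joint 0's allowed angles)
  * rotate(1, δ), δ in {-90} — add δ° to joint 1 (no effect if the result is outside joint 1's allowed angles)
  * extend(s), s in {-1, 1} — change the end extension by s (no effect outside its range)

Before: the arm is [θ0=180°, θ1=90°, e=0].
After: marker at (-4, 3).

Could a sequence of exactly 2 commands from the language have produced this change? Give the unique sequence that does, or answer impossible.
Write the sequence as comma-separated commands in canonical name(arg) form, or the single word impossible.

start: [θ0=180°, θ1=90°, e=0]
t=1 rotate(1, -90) ⇒ [θ0=180°, θ1=0°, e=0]
t=2 rotate(1, -90) ⇒ [θ0=180°, θ1=270°, e=0]
no other 2-command option fits: unique.

rotate(1, -90), rotate(1, -90)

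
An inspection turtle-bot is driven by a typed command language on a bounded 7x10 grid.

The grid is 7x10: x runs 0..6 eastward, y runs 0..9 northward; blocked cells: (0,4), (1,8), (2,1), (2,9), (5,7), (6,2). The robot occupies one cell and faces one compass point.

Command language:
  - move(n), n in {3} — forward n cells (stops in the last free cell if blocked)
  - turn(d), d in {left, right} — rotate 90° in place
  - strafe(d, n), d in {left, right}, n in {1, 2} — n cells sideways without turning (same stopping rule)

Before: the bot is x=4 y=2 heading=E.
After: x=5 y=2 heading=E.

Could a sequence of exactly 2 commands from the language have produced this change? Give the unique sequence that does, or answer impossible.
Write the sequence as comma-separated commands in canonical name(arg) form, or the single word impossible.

key: the first move(3) is stopped early by the blocked cell at (6,2)
begin: x=4 y=2 heading=E
1. move(3) → x=5 y=2 heading=E
2. move(3) → x=5 y=2 heading=E
no rival 2-sequence matches.

move(3), move(3)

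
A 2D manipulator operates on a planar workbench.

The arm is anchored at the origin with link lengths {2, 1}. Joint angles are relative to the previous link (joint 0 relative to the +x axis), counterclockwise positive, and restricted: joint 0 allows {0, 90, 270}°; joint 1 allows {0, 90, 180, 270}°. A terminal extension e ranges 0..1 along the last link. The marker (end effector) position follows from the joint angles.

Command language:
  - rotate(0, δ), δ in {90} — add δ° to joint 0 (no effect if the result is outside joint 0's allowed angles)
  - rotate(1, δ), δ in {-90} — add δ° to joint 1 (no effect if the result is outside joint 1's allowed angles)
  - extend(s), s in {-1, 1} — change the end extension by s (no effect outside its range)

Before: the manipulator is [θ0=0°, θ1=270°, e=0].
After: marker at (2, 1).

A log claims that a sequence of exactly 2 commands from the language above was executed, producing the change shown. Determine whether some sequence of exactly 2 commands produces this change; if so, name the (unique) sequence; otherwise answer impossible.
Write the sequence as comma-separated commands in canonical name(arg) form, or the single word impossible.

rotate(1, -90), rotate(1, -90)

from: [θ0=0°, θ1=270°, e=0]
step 1 (rotate(1, -90)): [θ0=0°, θ1=180°, e=0]
step 2 (rotate(1, -90)): [θ0=0°, θ1=90°, e=0]
no rival 2-sequence matches.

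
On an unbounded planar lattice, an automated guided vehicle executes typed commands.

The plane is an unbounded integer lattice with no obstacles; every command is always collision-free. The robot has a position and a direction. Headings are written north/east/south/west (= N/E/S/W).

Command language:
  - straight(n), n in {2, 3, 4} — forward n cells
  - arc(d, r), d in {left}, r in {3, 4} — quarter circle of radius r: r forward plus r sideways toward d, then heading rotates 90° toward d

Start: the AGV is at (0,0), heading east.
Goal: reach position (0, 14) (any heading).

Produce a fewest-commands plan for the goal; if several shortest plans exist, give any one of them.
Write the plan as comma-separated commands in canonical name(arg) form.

arc(left, 4), straight(2), straight(4), arc(left, 4)

begin: at (0,0), heading east
[1] after arc(left, 4): at (4,4), heading north
[2] after straight(2): at (4,6), heading north
[3] after straight(4): at (4,10), heading north
[4] after arc(left, 4): at (0,14), heading west
minimal: 4 command(s), checked below 4.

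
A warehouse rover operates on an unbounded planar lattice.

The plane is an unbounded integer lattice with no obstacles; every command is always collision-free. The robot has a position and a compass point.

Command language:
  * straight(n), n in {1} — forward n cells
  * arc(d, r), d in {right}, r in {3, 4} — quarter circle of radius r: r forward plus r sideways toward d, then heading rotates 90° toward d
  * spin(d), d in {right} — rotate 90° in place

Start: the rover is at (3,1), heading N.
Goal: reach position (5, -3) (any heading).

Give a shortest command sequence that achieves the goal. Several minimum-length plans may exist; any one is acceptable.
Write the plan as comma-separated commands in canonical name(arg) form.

arc(right, 3), arc(right, 3), arc(right, 4)

begin: at (3,1), heading N
t=1 arc(right, 3) ⇒ at (6,4), heading E
t=2 arc(right, 3) ⇒ at (9,1), heading S
t=3 arc(right, 4) ⇒ at (5,-3), heading W
shorter routes all fall short; 3 is best.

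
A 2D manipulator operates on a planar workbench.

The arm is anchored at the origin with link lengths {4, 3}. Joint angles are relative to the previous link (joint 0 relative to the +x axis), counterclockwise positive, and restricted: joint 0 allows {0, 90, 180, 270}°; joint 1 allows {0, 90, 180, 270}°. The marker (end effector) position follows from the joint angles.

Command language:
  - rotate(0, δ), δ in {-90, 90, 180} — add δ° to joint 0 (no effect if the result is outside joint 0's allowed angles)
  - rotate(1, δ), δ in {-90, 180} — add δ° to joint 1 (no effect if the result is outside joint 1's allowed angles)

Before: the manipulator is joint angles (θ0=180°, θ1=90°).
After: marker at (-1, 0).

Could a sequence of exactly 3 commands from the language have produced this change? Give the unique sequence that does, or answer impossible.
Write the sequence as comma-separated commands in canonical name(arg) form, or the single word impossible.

start: joint angles (θ0=180°, θ1=90°)
t=1 rotate(1, -90) ⇒ joint angles (θ0=180°, θ1=0°)
t=2 rotate(1, -90) ⇒ joint angles (θ0=180°, θ1=270°)
t=3 rotate(1, -90) ⇒ joint angles (θ0=180°, θ1=180°)
no rival 3-sequence matches.

rotate(1, -90), rotate(1, -90), rotate(1, -90)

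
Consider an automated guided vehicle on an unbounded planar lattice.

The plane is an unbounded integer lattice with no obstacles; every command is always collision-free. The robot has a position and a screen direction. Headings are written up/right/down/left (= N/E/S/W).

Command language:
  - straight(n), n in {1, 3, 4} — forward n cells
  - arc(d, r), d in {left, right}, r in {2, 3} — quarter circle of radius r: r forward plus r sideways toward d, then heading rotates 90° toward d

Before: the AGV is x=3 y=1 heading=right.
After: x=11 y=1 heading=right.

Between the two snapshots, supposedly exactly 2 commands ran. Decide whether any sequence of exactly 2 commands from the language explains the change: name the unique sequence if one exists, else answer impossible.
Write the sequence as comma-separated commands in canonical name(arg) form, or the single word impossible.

straight(4), straight(4)

key: still facing E at the end — nothing in the sequence rotates
start: x=3 y=1 heading=right
1. straight(4) → x=7 y=1 heading=right
2. straight(4) → x=11 y=1 heading=right
uniquely the one of 49 2-step routes that fits.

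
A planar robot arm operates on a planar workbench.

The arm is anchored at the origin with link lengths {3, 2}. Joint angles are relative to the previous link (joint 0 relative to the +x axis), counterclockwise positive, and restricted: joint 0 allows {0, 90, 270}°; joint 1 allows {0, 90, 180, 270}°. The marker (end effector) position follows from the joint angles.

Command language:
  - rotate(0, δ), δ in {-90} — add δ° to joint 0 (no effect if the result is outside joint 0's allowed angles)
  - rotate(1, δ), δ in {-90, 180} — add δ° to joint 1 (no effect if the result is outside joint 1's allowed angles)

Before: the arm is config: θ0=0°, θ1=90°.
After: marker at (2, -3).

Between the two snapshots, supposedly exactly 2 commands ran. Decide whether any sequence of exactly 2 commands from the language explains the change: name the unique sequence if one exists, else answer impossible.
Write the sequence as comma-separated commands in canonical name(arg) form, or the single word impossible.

rotate(0, -90), rotate(0, -90)

from: config: θ0=0°, θ1=90°
step 1 (rotate(0, -90)): config: θ0=270°, θ1=90°
step 2 (rotate(0, -90)): config: θ0=270°, θ1=90°
no other 2-command option fits: unique.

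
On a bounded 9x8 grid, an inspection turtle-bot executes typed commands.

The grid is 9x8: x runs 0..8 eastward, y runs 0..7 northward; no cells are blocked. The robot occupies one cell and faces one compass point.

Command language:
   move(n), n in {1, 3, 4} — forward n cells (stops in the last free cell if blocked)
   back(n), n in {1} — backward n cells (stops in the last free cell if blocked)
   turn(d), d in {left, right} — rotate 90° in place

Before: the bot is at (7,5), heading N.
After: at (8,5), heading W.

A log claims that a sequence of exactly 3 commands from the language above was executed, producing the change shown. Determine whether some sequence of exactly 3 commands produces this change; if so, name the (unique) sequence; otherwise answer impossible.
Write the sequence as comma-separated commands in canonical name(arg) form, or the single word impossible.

turn(left), back(1), back(1)

key: the second back(1) runs into the grid edge before its full distance
from: at (7,5), heading N
step 1 (turn(left)): at (7,5), heading W
step 2 (back(1)): at (8,5), heading W
step 3 (back(1)): at (8,5), heading W
all 216 alternatives checked — unique.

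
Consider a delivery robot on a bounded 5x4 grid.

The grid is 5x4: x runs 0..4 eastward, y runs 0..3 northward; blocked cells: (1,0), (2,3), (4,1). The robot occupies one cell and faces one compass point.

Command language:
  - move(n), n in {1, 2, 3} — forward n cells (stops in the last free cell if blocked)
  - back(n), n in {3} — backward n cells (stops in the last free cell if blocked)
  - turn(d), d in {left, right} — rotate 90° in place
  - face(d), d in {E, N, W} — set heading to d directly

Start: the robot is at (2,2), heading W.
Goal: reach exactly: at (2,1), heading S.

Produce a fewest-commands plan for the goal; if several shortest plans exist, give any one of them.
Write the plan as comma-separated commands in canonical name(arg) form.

turn(left), move(1)

begin: at (2,2), heading W
step 1 (turn(left)): at (2,2), heading S
step 2 (move(1)): at (2,1), heading S
shorter routes all fall short; 2 is best.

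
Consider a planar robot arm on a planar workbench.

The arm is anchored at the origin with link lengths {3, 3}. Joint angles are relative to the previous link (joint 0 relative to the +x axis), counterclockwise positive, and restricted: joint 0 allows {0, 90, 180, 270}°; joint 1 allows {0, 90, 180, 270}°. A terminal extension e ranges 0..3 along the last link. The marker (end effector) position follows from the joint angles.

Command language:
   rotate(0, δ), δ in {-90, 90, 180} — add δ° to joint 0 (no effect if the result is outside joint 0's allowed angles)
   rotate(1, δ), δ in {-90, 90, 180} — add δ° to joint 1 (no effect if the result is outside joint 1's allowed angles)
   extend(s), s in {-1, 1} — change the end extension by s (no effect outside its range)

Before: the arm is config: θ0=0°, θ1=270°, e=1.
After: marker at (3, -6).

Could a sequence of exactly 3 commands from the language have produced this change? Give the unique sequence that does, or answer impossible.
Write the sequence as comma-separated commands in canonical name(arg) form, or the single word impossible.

initial: config: θ0=0°, θ1=270°, e=1
step 1 (extend(1)): config: θ0=0°, θ1=270°, e=2
step 2 (extend(1)): config: θ0=0°, θ1=270°, e=3
step 3 (extend(1)): config: θ0=0°, θ1=270°, e=3
no rival 3-sequence matches.

extend(1), extend(1), extend(1)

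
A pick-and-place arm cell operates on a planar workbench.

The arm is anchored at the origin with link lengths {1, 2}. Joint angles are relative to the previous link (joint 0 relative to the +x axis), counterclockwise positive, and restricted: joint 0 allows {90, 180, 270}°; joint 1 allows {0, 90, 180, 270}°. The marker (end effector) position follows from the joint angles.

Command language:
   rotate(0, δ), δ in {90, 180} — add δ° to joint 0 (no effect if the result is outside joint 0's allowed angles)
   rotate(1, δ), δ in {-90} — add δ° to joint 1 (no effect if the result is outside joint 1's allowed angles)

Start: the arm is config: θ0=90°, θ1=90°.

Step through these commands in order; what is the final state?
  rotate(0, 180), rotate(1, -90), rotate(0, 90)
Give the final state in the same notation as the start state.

begin: config: θ0=90°, θ1=90°
1. rotate(0, 180) → config: θ0=270°, θ1=90°
2. rotate(1, -90) → config: θ0=270°, θ1=0°
3. rotate(0, 90) → config: θ0=270°, θ1=0°

config: θ0=270°, θ1=0°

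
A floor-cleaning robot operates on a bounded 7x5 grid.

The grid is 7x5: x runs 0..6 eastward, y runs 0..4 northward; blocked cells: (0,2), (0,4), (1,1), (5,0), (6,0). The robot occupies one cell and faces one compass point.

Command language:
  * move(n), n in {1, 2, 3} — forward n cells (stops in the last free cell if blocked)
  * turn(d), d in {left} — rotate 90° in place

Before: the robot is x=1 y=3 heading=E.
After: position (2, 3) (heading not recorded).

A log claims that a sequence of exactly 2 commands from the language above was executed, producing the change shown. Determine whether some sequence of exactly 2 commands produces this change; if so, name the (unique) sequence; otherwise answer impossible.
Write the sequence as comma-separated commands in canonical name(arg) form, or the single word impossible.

key: running turn(left) before move(1) would end elsewhere — order is forced
initial: x=1 y=3 heading=E
step 1 (move(1)): x=2 y=3 heading=E
step 2 (turn(left)): x=2 y=3 heading=N
no other 2-command option fits: unique.

move(1), turn(left)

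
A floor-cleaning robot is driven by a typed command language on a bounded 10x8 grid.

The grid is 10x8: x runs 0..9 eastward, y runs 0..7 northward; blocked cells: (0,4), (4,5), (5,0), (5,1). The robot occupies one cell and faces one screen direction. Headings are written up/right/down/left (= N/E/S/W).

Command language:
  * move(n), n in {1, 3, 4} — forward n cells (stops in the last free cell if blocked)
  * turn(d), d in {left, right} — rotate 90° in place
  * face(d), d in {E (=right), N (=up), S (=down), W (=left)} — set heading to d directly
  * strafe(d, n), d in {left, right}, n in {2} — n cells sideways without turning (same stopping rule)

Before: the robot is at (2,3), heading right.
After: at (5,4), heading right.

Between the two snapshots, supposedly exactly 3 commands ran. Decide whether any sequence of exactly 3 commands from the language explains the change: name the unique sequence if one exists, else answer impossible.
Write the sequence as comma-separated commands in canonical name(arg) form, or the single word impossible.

key: running strafe(left, 2) before move(3) would end elsewhere — order is forced
from: at (2,3), heading right
t=1 move(3) ⇒ at (5,3), heading right
t=2 strafe(right, 2) ⇒ at (5,2), heading right
t=3 strafe(left, 2) ⇒ at (5,4), heading right
no rival 3-sequence matches.

move(3), strafe(right, 2), strafe(left, 2)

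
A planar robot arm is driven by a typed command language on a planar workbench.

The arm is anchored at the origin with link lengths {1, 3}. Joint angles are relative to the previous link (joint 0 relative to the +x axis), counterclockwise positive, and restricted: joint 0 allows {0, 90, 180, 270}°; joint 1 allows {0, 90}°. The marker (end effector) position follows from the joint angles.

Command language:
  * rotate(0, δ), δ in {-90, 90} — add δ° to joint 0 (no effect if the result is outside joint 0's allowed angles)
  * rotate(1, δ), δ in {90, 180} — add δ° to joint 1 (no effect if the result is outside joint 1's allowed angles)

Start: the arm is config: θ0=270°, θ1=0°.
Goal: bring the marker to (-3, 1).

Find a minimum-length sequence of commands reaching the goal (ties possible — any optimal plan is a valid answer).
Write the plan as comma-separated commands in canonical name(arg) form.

rotate(1, 90), rotate(0, 90), rotate(0, 90)

from: config: θ0=270°, θ1=0°
t=1 rotate(1, 90) ⇒ config: θ0=270°, θ1=90°
t=2 rotate(0, 90) ⇒ config: θ0=0°, θ1=90°
t=3 rotate(0, 90) ⇒ config: θ0=90°, θ1=90°
minimal: 3 command(s), checked below 3.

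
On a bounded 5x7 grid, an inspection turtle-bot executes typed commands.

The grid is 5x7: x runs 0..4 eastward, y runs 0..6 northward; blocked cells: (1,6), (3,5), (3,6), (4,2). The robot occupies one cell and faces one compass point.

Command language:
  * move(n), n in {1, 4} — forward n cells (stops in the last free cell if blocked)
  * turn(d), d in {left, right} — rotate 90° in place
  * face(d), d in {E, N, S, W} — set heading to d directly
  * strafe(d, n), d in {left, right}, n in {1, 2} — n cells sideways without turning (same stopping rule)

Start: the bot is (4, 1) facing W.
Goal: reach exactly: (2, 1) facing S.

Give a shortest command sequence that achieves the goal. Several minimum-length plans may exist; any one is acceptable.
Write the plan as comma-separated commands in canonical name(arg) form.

turn(left), strafe(right, 2)

begin: (4, 1) facing W
step 1 (turn(left)): (4, 1) facing S
step 2 (strafe(right, 2)): (2, 1) facing S
shorter routes all fall short; 2 is best.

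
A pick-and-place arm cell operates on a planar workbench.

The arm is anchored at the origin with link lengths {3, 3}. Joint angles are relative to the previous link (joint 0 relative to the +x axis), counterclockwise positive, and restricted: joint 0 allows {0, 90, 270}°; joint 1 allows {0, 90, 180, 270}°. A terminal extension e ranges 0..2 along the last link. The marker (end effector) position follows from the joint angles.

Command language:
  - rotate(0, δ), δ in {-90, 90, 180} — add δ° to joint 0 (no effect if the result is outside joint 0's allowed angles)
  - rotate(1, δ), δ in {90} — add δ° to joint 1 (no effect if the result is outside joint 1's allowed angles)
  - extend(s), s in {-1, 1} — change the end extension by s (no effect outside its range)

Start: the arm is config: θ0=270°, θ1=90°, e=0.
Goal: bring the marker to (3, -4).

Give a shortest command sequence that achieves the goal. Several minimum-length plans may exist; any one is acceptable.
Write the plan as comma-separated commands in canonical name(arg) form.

start: config: θ0=270°, θ1=90°, e=0
1. extend(1) → config: θ0=270°, θ1=90°, e=1
2. rotate(1, 90) → config: θ0=270°, θ1=180°, e=1
3. rotate(1, 90) → config: θ0=270°, θ1=270°, e=1
4. rotate(0, 90) → config: θ0=0°, θ1=270°, e=1
no 3-step plan works, so 4 is optimal.

extend(1), rotate(1, 90), rotate(1, 90), rotate(0, 90)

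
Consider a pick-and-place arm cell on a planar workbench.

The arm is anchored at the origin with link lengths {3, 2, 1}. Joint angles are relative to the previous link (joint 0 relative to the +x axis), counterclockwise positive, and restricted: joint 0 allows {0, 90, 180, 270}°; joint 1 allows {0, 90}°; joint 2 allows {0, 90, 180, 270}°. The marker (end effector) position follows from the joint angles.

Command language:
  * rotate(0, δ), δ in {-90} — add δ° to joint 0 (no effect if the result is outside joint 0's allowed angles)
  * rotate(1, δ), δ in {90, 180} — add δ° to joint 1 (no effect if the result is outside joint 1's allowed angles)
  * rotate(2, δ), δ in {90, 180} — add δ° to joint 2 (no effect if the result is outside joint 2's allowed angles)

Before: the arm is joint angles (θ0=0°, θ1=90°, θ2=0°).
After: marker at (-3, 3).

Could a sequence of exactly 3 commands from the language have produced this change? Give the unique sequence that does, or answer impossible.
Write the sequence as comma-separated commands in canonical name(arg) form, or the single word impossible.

begin: joint angles (θ0=0°, θ1=90°, θ2=0°)
[1] after rotate(0, -90): joint angles (θ0=270°, θ1=90°, θ2=0°)
[2] after rotate(0, -90): joint angles (θ0=180°, θ1=90°, θ2=0°)
[3] after rotate(0, -90): joint angles (θ0=90°, θ1=90°, θ2=0°)
uniquely the one of 125 3-step routes that fits.

rotate(0, -90), rotate(0, -90), rotate(0, -90)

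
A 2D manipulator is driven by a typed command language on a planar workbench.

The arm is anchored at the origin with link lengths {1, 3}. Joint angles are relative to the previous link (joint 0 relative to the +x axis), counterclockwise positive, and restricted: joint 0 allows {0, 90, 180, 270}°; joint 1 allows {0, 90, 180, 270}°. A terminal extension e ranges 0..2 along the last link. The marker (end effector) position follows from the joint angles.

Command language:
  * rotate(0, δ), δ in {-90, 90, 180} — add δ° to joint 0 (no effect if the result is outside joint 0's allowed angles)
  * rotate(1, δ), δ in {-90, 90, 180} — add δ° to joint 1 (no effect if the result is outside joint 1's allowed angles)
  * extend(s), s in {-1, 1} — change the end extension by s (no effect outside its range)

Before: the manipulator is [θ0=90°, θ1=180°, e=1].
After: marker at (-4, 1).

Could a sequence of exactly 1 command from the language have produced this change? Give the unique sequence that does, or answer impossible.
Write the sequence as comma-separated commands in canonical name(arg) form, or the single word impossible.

rotate(1, -90)

start: [θ0=90°, θ1=180°, e=1]
1. rotate(1, -90) → [θ0=90°, θ1=90°, e=1]
no rival 1-sequence matches.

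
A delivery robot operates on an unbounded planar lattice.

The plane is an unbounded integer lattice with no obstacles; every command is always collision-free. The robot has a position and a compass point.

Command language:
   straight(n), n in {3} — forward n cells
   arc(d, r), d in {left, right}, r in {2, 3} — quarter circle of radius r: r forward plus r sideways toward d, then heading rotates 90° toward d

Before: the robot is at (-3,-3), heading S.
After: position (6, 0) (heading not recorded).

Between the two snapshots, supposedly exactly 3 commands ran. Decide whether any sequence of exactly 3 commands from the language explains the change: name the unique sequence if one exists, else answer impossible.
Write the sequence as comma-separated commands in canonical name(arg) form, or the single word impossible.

key: order matters: swapping arc(left, 3) and arc(right, 3) lands elsewhere
start: at (-3,-3), heading S
[1] after arc(left, 3): at (0,-6), heading E
[2] after arc(left, 3): at (3,-3), heading N
[3] after arc(right, 3): at (6,0), heading E
no rival 3-sequence matches.

arc(left, 3), arc(left, 3), arc(right, 3)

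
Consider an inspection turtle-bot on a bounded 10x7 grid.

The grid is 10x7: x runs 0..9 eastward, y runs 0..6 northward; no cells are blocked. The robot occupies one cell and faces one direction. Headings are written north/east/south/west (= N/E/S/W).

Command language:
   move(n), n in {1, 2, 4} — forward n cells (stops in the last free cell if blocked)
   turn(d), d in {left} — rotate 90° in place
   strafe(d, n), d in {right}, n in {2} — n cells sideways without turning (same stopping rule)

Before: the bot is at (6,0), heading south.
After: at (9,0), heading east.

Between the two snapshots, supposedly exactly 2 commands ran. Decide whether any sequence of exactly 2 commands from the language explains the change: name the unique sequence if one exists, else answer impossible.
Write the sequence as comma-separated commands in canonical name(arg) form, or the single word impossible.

turn(left), move(4)

key: cell and facing (now E) both changed — the 2 commands mix motion and turning
begin: at (6,0), heading south
1. turn(left) → at (6,0), heading east
2. move(4) → at (9,0), heading east
no other 2-command option fits: unique.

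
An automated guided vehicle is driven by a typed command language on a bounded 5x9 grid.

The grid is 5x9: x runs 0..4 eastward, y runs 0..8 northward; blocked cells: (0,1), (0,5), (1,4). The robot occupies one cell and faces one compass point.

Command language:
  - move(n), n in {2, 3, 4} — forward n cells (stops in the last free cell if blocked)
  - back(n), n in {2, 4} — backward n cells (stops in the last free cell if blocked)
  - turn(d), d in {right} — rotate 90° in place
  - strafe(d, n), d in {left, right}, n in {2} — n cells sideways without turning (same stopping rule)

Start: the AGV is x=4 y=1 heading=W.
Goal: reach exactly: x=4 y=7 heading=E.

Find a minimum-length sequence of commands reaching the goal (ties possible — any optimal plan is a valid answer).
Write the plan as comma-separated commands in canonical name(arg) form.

t0: x=4 y=1 heading=W
t=1 strafe(right, 2) ⇒ x=4 y=3 heading=W
t=2 turn(right) ⇒ x=4 y=3 heading=N
t=3 move(4) ⇒ x=4 y=7 heading=N
t=4 turn(right) ⇒ x=4 y=7 heading=E
nothing shorter than 4 reaches the goal.

strafe(right, 2), turn(right), move(4), turn(right)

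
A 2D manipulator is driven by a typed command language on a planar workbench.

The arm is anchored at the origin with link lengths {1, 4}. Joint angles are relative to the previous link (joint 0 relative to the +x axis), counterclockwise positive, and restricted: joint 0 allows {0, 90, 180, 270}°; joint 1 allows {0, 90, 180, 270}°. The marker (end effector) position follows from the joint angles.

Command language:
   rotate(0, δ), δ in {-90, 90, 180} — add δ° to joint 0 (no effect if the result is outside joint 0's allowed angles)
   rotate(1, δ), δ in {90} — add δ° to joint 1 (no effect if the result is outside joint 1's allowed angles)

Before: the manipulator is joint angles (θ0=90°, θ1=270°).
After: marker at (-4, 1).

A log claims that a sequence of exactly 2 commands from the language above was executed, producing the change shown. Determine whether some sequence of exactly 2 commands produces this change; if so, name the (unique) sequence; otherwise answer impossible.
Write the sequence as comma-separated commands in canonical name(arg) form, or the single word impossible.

from: joint angles (θ0=90°, θ1=270°)
1. rotate(1, 90) → joint angles (θ0=90°, θ1=0°)
2. rotate(1, 90) → joint angles (θ0=90°, θ1=90°)
all 16 alternatives checked — unique.

rotate(1, 90), rotate(1, 90)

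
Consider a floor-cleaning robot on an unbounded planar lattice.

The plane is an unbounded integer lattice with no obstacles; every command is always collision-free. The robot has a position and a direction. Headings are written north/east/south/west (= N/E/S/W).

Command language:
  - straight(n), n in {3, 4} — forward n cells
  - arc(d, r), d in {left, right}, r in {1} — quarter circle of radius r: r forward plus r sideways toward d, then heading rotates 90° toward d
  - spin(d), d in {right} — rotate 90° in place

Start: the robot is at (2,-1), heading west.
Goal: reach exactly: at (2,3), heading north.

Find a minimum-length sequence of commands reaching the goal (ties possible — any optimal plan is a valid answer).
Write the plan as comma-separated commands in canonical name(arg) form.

spin(right), straight(4)

t0: at (2,-1), heading west
t=1 spin(right) ⇒ at (2,-1), heading north
t=2 straight(4) ⇒ at (2,3), heading north
no 1-step plan works, so 2 is optimal.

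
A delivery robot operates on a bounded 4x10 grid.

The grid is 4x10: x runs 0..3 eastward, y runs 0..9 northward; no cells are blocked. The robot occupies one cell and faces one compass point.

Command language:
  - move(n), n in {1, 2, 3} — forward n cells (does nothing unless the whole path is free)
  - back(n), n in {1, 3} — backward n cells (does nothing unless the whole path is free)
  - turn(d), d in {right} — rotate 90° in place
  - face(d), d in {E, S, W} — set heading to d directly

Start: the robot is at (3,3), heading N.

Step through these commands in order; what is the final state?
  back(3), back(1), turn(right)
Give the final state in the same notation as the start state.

at (3,0), heading E

initial: at (3,3), heading N
t=1 back(3) ⇒ at (3,0), heading N
t=2 back(1) ⇒ at (3,0), heading N
t=3 turn(right) ⇒ at (3,0), heading E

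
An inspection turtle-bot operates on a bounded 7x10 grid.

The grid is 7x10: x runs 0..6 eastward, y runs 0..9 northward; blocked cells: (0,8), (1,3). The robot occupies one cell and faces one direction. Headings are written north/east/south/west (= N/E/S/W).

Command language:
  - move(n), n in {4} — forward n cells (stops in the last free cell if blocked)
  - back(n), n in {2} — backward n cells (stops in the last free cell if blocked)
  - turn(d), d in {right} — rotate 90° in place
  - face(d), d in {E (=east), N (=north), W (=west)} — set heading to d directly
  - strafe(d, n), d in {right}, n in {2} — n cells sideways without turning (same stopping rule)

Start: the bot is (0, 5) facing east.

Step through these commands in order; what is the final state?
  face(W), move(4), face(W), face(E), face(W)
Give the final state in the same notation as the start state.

begin: (0, 5) facing east
step 1 (face(W)): (0, 5) facing west
step 2 (move(4)): (0, 5) facing west
step 3 (face(W)): (0, 5) facing west
step 4 (face(E)): (0, 5) facing east
step 5 (face(W)): (0, 5) facing west

(0, 5) facing west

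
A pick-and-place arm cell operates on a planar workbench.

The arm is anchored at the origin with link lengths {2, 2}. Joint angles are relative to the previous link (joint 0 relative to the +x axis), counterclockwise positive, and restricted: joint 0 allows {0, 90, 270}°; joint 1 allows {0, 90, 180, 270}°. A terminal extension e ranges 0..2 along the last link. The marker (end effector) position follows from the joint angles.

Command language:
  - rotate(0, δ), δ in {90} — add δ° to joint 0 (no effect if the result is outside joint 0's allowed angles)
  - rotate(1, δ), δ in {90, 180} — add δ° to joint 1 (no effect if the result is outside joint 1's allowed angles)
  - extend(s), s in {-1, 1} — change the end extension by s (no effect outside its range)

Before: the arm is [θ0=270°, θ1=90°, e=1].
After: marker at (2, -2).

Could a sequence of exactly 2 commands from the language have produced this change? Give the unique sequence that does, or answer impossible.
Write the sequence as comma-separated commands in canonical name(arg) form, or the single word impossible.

begin: [θ0=270°, θ1=90°, e=1]
1. extend(-1) → [θ0=270°, θ1=90°, e=0]
2. extend(-1) → [θ0=270°, θ1=90°, e=0]
uniquely the one of 25 2-step routes that fits.

extend(-1), extend(-1)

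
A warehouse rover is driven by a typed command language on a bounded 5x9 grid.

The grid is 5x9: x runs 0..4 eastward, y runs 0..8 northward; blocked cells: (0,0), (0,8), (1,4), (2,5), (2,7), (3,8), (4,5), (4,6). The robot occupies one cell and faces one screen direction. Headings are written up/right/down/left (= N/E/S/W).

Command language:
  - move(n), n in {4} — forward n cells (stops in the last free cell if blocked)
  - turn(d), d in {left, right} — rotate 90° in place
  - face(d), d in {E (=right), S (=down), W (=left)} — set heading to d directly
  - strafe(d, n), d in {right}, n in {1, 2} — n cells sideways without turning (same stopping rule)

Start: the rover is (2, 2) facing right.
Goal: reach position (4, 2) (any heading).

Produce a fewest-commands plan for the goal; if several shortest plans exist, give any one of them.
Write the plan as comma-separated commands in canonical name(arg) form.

move(4)

initial: (2, 2) facing right
[1] after move(4): (4, 2) facing right
no 0-step plan works, so 1 is optimal.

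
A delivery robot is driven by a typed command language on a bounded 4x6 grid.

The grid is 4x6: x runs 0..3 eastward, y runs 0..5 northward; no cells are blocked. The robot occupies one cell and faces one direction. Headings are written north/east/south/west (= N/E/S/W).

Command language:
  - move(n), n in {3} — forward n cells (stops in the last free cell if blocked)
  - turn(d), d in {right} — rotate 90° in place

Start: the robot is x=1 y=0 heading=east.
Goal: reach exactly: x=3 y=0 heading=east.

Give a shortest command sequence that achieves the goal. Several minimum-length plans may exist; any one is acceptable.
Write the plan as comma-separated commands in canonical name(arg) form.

move(3)

begin: x=1 y=0 heading=east
t=1 move(3) ⇒ x=3 y=0 heading=east
no 0-step plan works, so 1 is optimal.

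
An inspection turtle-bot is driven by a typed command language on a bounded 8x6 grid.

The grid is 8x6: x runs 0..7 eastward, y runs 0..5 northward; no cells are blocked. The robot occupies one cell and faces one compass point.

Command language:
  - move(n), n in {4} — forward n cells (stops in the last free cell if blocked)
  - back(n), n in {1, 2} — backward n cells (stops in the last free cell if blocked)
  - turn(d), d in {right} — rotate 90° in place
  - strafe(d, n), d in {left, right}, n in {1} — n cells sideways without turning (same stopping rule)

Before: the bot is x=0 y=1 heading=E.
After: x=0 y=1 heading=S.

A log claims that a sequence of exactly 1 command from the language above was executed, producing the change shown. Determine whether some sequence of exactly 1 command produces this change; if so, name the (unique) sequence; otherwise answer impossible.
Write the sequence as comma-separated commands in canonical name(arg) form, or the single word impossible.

key: (0,1) unchanged — the single command moves nothing
begin: x=0 y=1 heading=E
t=1 turn(right) ⇒ x=0 y=1 heading=S
all 6 alternatives checked — unique.

turn(right)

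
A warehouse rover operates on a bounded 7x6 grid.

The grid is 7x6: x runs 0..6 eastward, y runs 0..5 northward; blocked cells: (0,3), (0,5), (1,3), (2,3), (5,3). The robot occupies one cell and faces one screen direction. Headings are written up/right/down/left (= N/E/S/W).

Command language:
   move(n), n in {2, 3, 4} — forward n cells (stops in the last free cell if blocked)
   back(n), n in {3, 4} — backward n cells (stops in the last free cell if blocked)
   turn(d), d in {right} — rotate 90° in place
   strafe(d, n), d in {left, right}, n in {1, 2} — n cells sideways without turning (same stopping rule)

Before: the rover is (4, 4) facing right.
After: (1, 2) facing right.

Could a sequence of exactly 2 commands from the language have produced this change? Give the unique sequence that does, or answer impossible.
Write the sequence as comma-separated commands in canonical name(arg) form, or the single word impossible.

strafe(right, 2), back(3)

key: still facing E at the end — nothing in the sequence rotates
t0: (4, 4) facing right
1. strafe(right, 2) → (4, 2) facing right
2. back(3) → (1, 2) facing right
no rival 2-sequence matches.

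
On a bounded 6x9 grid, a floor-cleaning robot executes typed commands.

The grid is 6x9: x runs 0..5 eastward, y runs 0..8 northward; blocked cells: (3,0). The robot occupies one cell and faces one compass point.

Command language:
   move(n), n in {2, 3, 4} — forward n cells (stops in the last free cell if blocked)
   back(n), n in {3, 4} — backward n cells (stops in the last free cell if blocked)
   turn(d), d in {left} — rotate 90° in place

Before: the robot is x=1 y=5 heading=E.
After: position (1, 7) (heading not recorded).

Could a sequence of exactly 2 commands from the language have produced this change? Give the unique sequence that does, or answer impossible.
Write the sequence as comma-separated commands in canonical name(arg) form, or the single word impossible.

key: running move(2) before turn(left) would end elsewhere — order is forced
start: x=1 y=5 heading=E
[1] after turn(left): x=1 y=5 heading=N
[2] after move(2): x=1 y=7 heading=N
all 36 alternatives checked — unique.

turn(left), move(2)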